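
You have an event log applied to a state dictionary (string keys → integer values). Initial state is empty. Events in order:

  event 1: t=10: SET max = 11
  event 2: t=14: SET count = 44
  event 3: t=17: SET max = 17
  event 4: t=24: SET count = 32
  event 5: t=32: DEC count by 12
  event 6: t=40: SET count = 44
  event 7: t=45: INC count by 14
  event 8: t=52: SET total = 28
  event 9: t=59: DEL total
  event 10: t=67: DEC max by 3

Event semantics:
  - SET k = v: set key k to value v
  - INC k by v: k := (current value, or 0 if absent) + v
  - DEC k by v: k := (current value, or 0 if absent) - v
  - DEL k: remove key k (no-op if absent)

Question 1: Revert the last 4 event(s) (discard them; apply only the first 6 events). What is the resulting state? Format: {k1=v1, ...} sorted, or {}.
Answer: {count=44, max=17}

Derivation:
Keep first 6 events (discard last 4):
  after event 1 (t=10: SET max = 11): {max=11}
  after event 2 (t=14: SET count = 44): {count=44, max=11}
  after event 3 (t=17: SET max = 17): {count=44, max=17}
  after event 4 (t=24: SET count = 32): {count=32, max=17}
  after event 5 (t=32: DEC count by 12): {count=20, max=17}
  after event 6 (t=40: SET count = 44): {count=44, max=17}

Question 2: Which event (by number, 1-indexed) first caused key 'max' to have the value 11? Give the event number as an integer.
Answer: 1

Derivation:
Looking for first event where max becomes 11:
  event 1: max (absent) -> 11  <-- first match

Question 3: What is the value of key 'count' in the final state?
Answer: 58

Derivation:
Track key 'count' through all 10 events:
  event 1 (t=10: SET max = 11): count unchanged
  event 2 (t=14: SET count = 44): count (absent) -> 44
  event 3 (t=17: SET max = 17): count unchanged
  event 4 (t=24: SET count = 32): count 44 -> 32
  event 5 (t=32: DEC count by 12): count 32 -> 20
  event 6 (t=40: SET count = 44): count 20 -> 44
  event 7 (t=45: INC count by 14): count 44 -> 58
  event 8 (t=52: SET total = 28): count unchanged
  event 9 (t=59: DEL total): count unchanged
  event 10 (t=67: DEC max by 3): count unchanged
Final: count = 58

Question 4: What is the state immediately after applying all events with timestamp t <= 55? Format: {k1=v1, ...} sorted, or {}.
Answer: {count=58, max=17, total=28}

Derivation:
Apply events with t <= 55 (8 events):
  after event 1 (t=10: SET max = 11): {max=11}
  after event 2 (t=14: SET count = 44): {count=44, max=11}
  after event 3 (t=17: SET max = 17): {count=44, max=17}
  after event 4 (t=24: SET count = 32): {count=32, max=17}
  after event 5 (t=32: DEC count by 12): {count=20, max=17}
  after event 6 (t=40: SET count = 44): {count=44, max=17}
  after event 7 (t=45: INC count by 14): {count=58, max=17}
  after event 8 (t=52: SET total = 28): {count=58, max=17, total=28}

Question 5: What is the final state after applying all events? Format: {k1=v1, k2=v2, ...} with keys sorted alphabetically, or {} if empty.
  after event 1 (t=10: SET max = 11): {max=11}
  after event 2 (t=14: SET count = 44): {count=44, max=11}
  after event 3 (t=17: SET max = 17): {count=44, max=17}
  after event 4 (t=24: SET count = 32): {count=32, max=17}
  after event 5 (t=32: DEC count by 12): {count=20, max=17}
  after event 6 (t=40: SET count = 44): {count=44, max=17}
  after event 7 (t=45: INC count by 14): {count=58, max=17}
  after event 8 (t=52: SET total = 28): {count=58, max=17, total=28}
  after event 9 (t=59: DEL total): {count=58, max=17}
  after event 10 (t=67: DEC max by 3): {count=58, max=14}

Answer: {count=58, max=14}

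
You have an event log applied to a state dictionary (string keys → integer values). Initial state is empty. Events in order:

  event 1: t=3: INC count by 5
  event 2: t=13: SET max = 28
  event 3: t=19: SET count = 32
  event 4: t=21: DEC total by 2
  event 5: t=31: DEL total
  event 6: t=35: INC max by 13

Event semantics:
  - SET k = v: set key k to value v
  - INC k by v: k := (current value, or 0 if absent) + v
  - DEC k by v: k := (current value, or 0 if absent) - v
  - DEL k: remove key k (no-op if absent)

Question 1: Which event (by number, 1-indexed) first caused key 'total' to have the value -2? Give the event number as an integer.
Answer: 4

Derivation:
Looking for first event where total becomes -2:
  event 4: total (absent) -> -2  <-- first match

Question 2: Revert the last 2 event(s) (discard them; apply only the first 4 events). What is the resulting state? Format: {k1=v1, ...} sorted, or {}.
Answer: {count=32, max=28, total=-2}

Derivation:
Keep first 4 events (discard last 2):
  after event 1 (t=3: INC count by 5): {count=5}
  after event 2 (t=13: SET max = 28): {count=5, max=28}
  after event 3 (t=19: SET count = 32): {count=32, max=28}
  after event 4 (t=21: DEC total by 2): {count=32, max=28, total=-2}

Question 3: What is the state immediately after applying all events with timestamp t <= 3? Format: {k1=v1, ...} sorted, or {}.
Apply events with t <= 3 (1 events):
  after event 1 (t=3: INC count by 5): {count=5}

Answer: {count=5}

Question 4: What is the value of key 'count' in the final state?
Track key 'count' through all 6 events:
  event 1 (t=3: INC count by 5): count (absent) -> 5
  event 2 (t=13: SET max = 28): count unchanged
  event 3 (t=19: SET count = 32): count 5 -> 32
  event 4 (t=21: DEC total by 2): count unchanged
  event 5 (t=31: DEL total): count unchanged
  event 6 (t=35: INC max by 13): count unchanged
Final: count = 32

Answer: 32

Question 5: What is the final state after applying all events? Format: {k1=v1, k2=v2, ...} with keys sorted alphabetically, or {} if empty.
Answer: {count=32, max=41}

Derivation:
  after event 1 (t=3: INC count by 5): {count=5}
  after event 2 (t=13: SET max = 28): {count=5, max=28}
  after event 3 (t=19: SET count = 32): {count=32, max=28}
  after event 4 (t=21: DEC total by 2): {count=32, max=28, total=-2}
  after event 5 (t=31: DEL total): {count=32, max=28}
  after event 6 (t=35: INC max by 13): {count=32, max=41}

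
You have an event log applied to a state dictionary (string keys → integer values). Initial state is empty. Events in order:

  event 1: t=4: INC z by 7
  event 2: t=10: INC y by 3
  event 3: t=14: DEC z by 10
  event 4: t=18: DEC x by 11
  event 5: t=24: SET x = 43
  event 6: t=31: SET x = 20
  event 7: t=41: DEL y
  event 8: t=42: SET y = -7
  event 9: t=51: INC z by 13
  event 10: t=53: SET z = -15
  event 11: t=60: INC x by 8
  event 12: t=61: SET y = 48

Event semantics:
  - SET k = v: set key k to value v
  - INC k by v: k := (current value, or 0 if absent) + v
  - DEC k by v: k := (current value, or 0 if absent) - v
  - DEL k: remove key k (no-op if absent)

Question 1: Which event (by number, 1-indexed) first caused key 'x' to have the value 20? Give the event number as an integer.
Looking for first event where x becomes 20:
  event 4: x = -11
  event 5: x = 43
  event 6: x 43 -> 20  <-- first match

Answer: 6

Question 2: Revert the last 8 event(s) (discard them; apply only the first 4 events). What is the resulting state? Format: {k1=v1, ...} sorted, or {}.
Answer: {x=-11, y=3, z=-3}

Derivation:
Keep first 4 events (discard last 8):
  after event 1 (t=4: INC z by 7): {z=7}
  after event 2 (t=10: INC y by 3): {y=3, z=7}
  after event 3 (t=14: DEC z by 10): {y=3, z=-3}
  after event 4 (t=18: DEC x by 11): {x=-11, y=3, z=-3}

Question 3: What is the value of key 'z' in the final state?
Track key 'z' through all 12 events:
  event 1 (t=4: INC z by 7): z (absent) -> 7
  event 2 (t=10: INC y by 3): z unchanged
  event 3 (t=14: DEC z by 10): z 7 -> -3
  event 4 (t=18: DEC x by 11): z unchanged
  event 5 (t=24: SET x = 43): z unchanged
  event 6 (t=31: SET x = 20): z unchanged
  event 7 (t=41: DEL y): z unchanged
  event 8 (t=42: SET y = -7): z unchanged
  event 9 (t=51: INC z by 13): z -3 -> 10
  event 10 (t=53: SET z = -15): z 10 -> -15
  event 11 (t=60: INC x by 8): z unchanged
  event 12 (t=61: SET y = 48): z unchanged
Final: z = -15

Answer: -15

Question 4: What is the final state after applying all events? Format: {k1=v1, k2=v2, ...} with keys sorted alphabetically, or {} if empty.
Answer: {x=28, y=48, z=-15}

Derivation:
  after event 1 (t=4: INC z by 7): {z=7}
  after event 2 (t=10: INC y by 3): {y=3, z=7}
  after event 3 (t=14: DEC z by 10): {y=3, z=-3}
  after event 4 (t=18: DEC x by 11): {x=-11, y=3, z=-3}
  after event 5 (t=24: SET x = 43): {x=43, y=3, z=-3}
  after event 6 (t=31: SET x = 20): {x=20, y=3, z=-3}
  after event 7 (t=41: DEL y): {x=20, z=-3}
  after event 8 (t=42: SET y = -7): {x=20, y=-7, z=-3}
  after event 9 (t=51: INC z by 13): {x=20, y=-7, z=10}
  after event 10 (t=53: SET z = -15): {x=20, y=-7, z=-15}
  after event 11 (t=60: INC x by 8): {x=28, y=-7, z=-15}
  after event 12 (t=61: SET y = 48): {x=28, y=48, z=-15}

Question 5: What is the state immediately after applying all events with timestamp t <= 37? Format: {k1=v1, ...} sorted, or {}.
Apply events with t <= 37 (6 events):
  after event 1 (t=4: INC z by 7): {z=7}
  after event 2 (t=10: INC y by 3): {y=3, z=7}
  after event 3 (t=14: DEC z by 10): {y=3, z=-3}
  after event 4 (t=18: DEC x by 11): {x=-11, y=3, z=-3}
  after event 5 (t=24: SET x = 43): {x=43, y=3, z=-3}
  after event 6 (t=31: SET x = 20): {x=20, y=3, z=-3}

Answer: {x=20, y=3, z=-3}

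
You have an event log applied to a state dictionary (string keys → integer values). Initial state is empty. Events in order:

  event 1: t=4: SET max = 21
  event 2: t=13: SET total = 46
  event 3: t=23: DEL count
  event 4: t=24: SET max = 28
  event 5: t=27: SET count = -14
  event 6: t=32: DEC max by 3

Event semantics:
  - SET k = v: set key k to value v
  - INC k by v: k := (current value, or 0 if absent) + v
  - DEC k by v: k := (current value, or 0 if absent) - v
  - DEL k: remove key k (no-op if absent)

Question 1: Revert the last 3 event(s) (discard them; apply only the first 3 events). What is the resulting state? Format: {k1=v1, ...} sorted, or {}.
Keep first 3 events (discard last 3):
  after event 1 (t=4: SET max = 21): {max=21}
  after event 2 (t=13: SET total = 46): {max=21, total=46}
  after event 3 (t=23: DEL count): {max=21, total=46}

Answer: {max=21, total=46}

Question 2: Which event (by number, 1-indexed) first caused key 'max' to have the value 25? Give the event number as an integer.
Looking for first event where max becomes 25:
  event 1: max = 21
  event 2: max = 21
  event 3: max = 21
  event 4: max = 28
  event 5: max = 28
  event 6: max 28 -> 25  <-- first match

Answer: 6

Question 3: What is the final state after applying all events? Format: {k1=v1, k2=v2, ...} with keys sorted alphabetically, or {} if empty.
  after event 1 (t=4: SET max = 21): {max=21}
  after event 2 (t=13: SET total = 46): {max=21, total=46}
  after event 3 (t=23: DEL count): {max=21, total=46}
  after event 4 (t=24: SET max = 28): {max=28, total=46}
  after event 5 (t=27: SET count = -14): {count=-14, max=28, total=46}
  after event 6 (t=32: DEC max by 3): {count=-14, max=25, total=46}

Answer: {count=-14, max=25, total=46}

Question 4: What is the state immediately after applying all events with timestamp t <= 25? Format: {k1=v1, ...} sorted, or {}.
Answer: {max=28, total=46}

Derivation:
Apply events with t <= 25 (4 events):
  after event 1 (t=4: SET max = 21): {max=21}
  after event 2 (t=13: SET total = 46): {max=21, total=46}
  after event 3 (t=23: DEL count): {max=21, total=46}
  after event 4 (t=24: SET max = 28): {max=28, total=46}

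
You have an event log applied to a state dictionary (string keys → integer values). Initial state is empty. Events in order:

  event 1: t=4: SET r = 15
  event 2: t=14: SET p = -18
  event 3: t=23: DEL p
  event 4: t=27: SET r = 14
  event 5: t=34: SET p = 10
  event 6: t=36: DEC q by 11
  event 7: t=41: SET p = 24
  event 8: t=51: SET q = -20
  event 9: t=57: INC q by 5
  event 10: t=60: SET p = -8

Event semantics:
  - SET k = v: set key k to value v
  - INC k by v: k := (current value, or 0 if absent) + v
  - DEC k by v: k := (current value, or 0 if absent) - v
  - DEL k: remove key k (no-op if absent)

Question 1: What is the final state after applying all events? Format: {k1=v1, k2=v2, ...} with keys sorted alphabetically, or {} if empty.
Answer: {p=-8, q=-15, r=14}

Derivation:
  after event 1 (t=4: SET r = 15): {r=15}
  after event 2 (t=14: SET p = -18): {p=-18, r=15}
  after event 3 (t=23: DEL p): {r=15}
  after event 4 (t=27: SET r = 14): {r=14}
  after event 5 (t=34: SET p = 10): {p=10, r=14}
  after event 6 (t=36: DEC q by 11): {p=10, q=-11, r=14}
  after event 7 (t=41: SET p = 24): {p=24, q=-11, r=14}
  after event 8 (t=51: SET q = -20): {p=24, q=-20, r=14}
  after event 9 (t=57: INC q by 5): {p=24, q=-15, r=14}
  after event 10 (t=60: SET p = -8): {p=-8, q=-15, r=14}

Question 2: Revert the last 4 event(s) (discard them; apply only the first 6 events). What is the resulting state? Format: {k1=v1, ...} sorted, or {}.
Answer: {p=10, q=-11, r=14}

Derivation:
Keep first 6 events (discard last 4):
  after event 1 (t=4: SET r = 15): {r=15}
  after event 2 (t=14: SET p = -18): {p=-18, r=15}
  after event 3 (t=23: DEL p): {r=15}
  after event 4 (t=27: SET r = 14): {r=14}
  after event 5 (t=34: SET p = 10): {p=10, r=14}
  after event 6 (t=36: DEC q by 11): {p=10, q=-11, r=14}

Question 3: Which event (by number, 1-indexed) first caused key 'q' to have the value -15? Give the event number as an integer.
Answer: 9

Derivation:
Looking for first event where q becomes -15:
  event 6: q = -11
  event 7: q = -11
  event 8: q = -20
  event 9: q -20 -> -15  <-- first match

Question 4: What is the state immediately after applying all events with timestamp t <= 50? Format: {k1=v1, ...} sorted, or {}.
Answer: {p=24, q=-11, r=14}

Derivation:
Apply events with t <= 50 (7 events):
  after event 1 (t=4: SET r = 15): {r=15}
  after event 2 (t=14: SET p = -18): {p=-18, r=15}
  after event 3 (t=23: DEL p): {r=15}
  after event 4 (t=27: SET r = 14): {r=14}
  after event 5 (t=34: SET p = 10): {p=10, r=14}
  after event 6 (t=36: DEC q by 11): {p=10, q=-11, r=14}
  after event 7 (t=41: SET p = 24): {p=24, q=-11, r=14}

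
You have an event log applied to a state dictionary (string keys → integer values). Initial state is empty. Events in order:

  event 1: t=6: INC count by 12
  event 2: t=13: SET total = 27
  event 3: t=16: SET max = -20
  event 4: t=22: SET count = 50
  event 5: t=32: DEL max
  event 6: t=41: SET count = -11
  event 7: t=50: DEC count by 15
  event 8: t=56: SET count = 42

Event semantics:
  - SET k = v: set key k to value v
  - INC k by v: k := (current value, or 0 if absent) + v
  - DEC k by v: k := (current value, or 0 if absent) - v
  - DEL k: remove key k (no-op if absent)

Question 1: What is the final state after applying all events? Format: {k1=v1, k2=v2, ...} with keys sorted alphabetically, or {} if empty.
  after event 1 (t=6: INC count by 12): {count=12}
  after event 2 (t=13: SET total = 27): {count=12, total=27}
  after event 3 (t=16: SET max = -20): {count=12, max=-20, total=27}
  after event 4 (t=22: SET count = 50): {count=50, max=-20, total=27}
  after event 5 (t=32: DEL max): {count=50, total=27}
  after event 6 (t=41: SET count = -11): {count=-11, total=27}
  after event 7 (t=50: DEC count by 15): {count=-26, total=27}
  after event 8 (t=56: SET count = 42): {count=42, total=27}

Answer: {count=42, total=27}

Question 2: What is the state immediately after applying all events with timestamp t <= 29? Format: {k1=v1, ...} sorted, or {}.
Answer: {count=50, max=-20, total=27}

Derivation:
Apply events with t <= 29 (4 events):
  after event 1 (t=6: INC count by 12): {count=12}
  after event 2 (t=13: SET total = 27): {count=12, total=27}
  after event 3 (t=16: SET max = -20): {count=12, max=-20, total=27}
  after event 4 (t=22: SET count = 50): {count=50, max=-20, total=27}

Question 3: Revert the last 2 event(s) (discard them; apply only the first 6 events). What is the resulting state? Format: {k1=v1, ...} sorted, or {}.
Keep first 6 events (discard last 2):
  after event 1 (t=6: INC count by 12): {count=12}
  after event 2 (t=13: SET total = 27): {count=12, total=27}
  after event 3 (t=16: SET max = -20): {count=12, max=-20, total=27}
  after event 4 (t=22: SET count = 50): {count=50, max=-20, total=27}
  after event 5 (t=32: DEL max): {count=50, total=27}
  after event 6 (t=41: SET count = -11): {count=-11, total=27}

Answer: {count=-11, total=27}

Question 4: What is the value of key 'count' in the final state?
Answer: 42

Derivation:
Track key 'count' through all 8 events:
  event 1 (t=6: INC count by 12): count (absent) -> 12
  event 2 (t=13: SET total = 27): count unchanged
  event 3 (t=16: SET max = -20): count unchanged
  event 4 (t=22: SET count = 50): count 12 -> 50
  event 5 (t=32: DEL max): count unchanged
  event 6 (t=41: SET count = -11): count 50 -> -11
  event 7 (t=50: DEC count by 15): count -11 -> -26
  event 8 (t=56: SET count = 42): count -26 -> 42
Final: count = 42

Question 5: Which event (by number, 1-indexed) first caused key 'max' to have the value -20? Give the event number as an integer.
Looking for first event where max becomes -20:
  event 3: max (absent) -> -20  <-- first match

Answer: 3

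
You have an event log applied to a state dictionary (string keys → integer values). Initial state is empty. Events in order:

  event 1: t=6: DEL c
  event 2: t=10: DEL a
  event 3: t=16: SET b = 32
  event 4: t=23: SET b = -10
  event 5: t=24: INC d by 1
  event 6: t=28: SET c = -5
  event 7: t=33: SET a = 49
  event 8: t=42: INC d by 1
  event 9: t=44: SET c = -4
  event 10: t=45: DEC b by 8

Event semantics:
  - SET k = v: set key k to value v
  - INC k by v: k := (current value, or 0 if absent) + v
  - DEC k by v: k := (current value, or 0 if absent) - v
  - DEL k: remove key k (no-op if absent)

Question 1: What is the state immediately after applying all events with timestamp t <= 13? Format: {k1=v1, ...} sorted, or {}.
Answer: {}

Derivation:
Apply events with t <= 13 (2 events):
  after event 1 (t=6: DEL c): {}
  after event 2 (t=10: DEL a): {}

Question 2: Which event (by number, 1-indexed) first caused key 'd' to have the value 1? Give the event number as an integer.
Answer: 5

Derivation:
Looking for first event where d becomes 1:
  event 5: d (absent) -> 1  <-- first match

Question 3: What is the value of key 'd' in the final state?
Answer: 2

Derivation:
Track key 'd' through all 10 events:
  event 1 (t=6: DEL c): d unchanged
  event 2 (t=10: DEL a): d unchanged
  event 3 (t=16: SET b = 32): d unchanged
  event 4 (t=23: SET b = -10): d unchanged
  event 5 (t=24: INC d by 1): d (absent) -> 1
  event 6 (t=28: SET c = -5): d unchanged
  event 7 (t=33: SET a = 49): d unchanged
  event 8 (t=42: INC d by 1): d 1 -> 2
  event 9 (t=44: SET c = -4): d unchanged
  event 10 (t=45: DEC b by 8): d unchanged
Final: d = 2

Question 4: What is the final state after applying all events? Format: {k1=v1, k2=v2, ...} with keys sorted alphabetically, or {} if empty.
Answer: {a=49, b=-18, c=-4, d=2}

Derivation:
  after event 1 (t=6: DEL c): {}
  after event 2 (t=10: DEL a): {}
  after event 3 (t=16: SET b = 32): {b=32}
  after event 4 (t=23: SET b = -10): {b=-10}
  after event 5 (t=24: INC d by 1): {b=-10, d=1}
  after event 6 (t=28: SET c = -5): {b=-10, c=-5, d=1}
  after event 7 (t=33: SET a = 49): {a=49, b=-10, c=-5, d=1}
  after event 8 (t=42: INC d by 1): {a=49, b=-10, c=-5, d=2}
  after event 9 (t=44: SET c = -4): {a=49, b=-10, c=-4, d=2}
  after event 10 (t=45: DEC b by 8): {a=49, b=-18, c=-4, d=2}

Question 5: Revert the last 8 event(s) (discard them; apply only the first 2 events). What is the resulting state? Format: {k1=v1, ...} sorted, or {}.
Keep first 2 events (discard last 8):
  after event 1 (t=6: DEL c): {}
  after event 2 (t=10: DEL a): {}

Answer: {}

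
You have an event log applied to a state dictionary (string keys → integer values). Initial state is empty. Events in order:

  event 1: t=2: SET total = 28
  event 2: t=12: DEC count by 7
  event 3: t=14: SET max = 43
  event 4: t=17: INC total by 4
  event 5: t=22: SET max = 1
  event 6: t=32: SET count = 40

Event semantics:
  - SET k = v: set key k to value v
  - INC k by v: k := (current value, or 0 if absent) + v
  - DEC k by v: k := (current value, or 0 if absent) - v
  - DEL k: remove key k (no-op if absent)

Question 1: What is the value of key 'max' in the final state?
Track key 'max' through all 6 events:
  event 1 (t=2: SET total = 28): max unchanged
  event 2 (t=12: DEC count by 7): max unchanged
  event 3 (t=14: SET max = 43): max (absent) -> 43
  event 4 (t=17: INC total by 4): max unchanged
  event 5 (t=22: SET max = 1): max 43 -> 1
  event 6 (t=32: SET count = 40): max unchanged
Final: max = 1

Answer: 1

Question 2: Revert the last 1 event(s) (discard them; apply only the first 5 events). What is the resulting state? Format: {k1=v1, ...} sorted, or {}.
Keep first 5 events (discard last 1):
  after event 1 (t=2: SET total = 28): {total=28}
  after event 2 (t=12: DEC count by 7): {count=-7, total=28}
  after event 3 (t=14: SET max = 43): {count=-7, max=43, total=28}
  after event 4 (t=17: INC total by 4): {count=-7, max=43, total=32}
  after event 5 (t=22: SET max = 1): {count=-7, max=1, total=32}

Answer: {count=-7, max=1, total=32}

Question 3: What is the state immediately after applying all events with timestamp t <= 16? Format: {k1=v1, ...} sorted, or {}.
Answer: {count=-7, max=43, total=28}

Derivation:
Apply events with t <= 16 (3 events):
  after event 1 (t=2: SET total = 28): {total=28}
  after event 2 (t=12: DEC count by 7): {count=-7, total=28}
  after event 3 (t=14: SET max = 43): {count=-7, max=43, total=28}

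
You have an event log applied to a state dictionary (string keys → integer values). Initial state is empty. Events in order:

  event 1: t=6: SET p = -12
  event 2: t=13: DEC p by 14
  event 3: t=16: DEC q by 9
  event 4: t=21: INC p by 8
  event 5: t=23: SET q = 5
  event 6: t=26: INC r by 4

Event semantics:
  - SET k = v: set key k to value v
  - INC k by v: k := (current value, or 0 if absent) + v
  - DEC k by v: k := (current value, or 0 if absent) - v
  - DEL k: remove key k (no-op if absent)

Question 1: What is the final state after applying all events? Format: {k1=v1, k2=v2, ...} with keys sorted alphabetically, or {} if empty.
Answer: {p=-18, q=5, r=4}

Derivation:
  after event 1 (t=6: SET p = -12): {p=-12}
  after event 2 (t=13: DEC p by 14): {p=-26}
  after event 3 (t=16: DEC q by 9): {p=-26, q=-9}
  after event 4 (t=21: INC p by 8): {p=-18, q=-9}
  after event 5 (t=23: SET q = 5): {p=-18, q=5}
  after event 6 (t=26: INC r by 4): {p=-18, q=5, r=4}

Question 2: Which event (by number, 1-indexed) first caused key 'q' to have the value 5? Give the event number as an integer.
Answer: 5

Derivation:
Looking for first event where q becomes 5:
  event 3: q = -9
  event 4: q = -9
  event 5: q -9 -> 5  <-- first match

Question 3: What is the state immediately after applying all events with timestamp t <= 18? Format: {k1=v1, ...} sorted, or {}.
Answer: {p=-26, q=-9}

Derivation:
Apply events with t <= 18 (3 events):
  after event 1 (t=6: SET p = -12): {p=-12}
  after event 2 (t=13: DEC p by 14): {p=-26}
  after event 3 (t=16: DEC q by 9): {p=-26, q=-9}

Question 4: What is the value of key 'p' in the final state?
Answer: -18

Derivation:
Track key 'p' through all 6 events:
  event 1 (t=6: SET p = -12): p (absent) -> -12
  event 2 (t=13: DEC p by 14): p -12 -> -26
  event 3 (t=16: DEC q by 9): p unchanged
  event 4 (t=21: INC p by 8): p -26 -> -18
  event 5 (t=23: SET q = 5): p unchanged
  event 6 (t=26: INC r by 4): p unchanged
Final: p = -18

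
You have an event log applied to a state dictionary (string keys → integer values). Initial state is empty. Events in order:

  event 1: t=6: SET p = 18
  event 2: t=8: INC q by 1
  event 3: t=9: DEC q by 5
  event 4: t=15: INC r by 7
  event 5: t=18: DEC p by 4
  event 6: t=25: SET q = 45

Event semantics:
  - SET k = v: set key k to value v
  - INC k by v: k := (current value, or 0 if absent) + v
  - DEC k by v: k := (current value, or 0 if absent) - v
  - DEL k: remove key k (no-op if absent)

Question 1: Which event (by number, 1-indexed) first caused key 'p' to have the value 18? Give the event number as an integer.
Answer: 1

Derivation:
Looking for first event where p becomes 18:
  event 1: p (absent) -> 18  <-- first match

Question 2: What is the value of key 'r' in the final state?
Track key 'r' through all 6 events:
  event 1 (t=6: SET p = 18): r unchanged
  event 2 (t=8: INC q by 1): r unchanged
  event 3 (t=9: DEC q by 5): r unchanged
  event 4 (t=15: INC r by 7): r (absent) -> 7
  event 5 (t=18: DEC p by 4): r unchanged
  event 6 (t=25: SET q = 45): r unchanged
Final: r = 7

Answer: 7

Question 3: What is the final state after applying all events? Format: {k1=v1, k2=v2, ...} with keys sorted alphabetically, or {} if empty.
  after event 1 (t=6: SET p = 18): {p=18}
  after event 2 (t=8: INC q by 1): {p=18, q=1}
  after event 3 (t=9: DEC q by 5): {p=18, q=-4}
  after event 4 (t=15: INC r by 7): {p=18, q=-4, r=7}
  after event 5 (t=18: DEC p by 4): {p=14, q=-4, r=7}
  after event 6 (t=25: SET q = 45): {p=14, q=45, r=7}

Answer: {p=14, q=45, r=7}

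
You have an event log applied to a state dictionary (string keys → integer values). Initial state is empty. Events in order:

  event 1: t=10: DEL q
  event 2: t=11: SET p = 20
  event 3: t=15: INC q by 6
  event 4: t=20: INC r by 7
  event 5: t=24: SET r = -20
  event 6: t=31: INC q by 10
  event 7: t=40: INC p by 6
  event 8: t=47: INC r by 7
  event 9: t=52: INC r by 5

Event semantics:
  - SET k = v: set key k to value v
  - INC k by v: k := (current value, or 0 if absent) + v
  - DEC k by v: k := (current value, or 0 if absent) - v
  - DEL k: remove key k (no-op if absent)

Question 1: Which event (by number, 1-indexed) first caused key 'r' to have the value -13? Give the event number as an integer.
Answer: 8

Derivation:
Looking for first event where r becomes -13:
  event 4: r = 7
  event 5: r = -20
  event 6: r = -20
  event 7: r = -20
  event 8: r -20 -> -13  <-- first match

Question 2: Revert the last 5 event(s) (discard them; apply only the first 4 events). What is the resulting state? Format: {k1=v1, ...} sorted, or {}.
Keep first 4 events (discard last 5):
  after event 1 (t=10: DEL q): {}
  after event 2 (t=11: SET p = 20): {p=20}
  after event 3 (t=15: INC q by 6): {p=20, q=6}
  after event 4 (t=20: INC r by 7): {p=20, q=6, r=7}

Answer: {p=20, q=6, r=7}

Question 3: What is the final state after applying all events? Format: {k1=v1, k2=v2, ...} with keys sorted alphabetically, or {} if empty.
  after event 1 (t=10: DEL q): {}
  after event 2 (t=11: SET p = 20): {p=20}
  after event 3 (t=15: INC q by 6): {p=20, q=6}
  after event 4 (t=20: INC r by 7): {p=20, q=6, r=7}
  after event 5 (t=24: SET r = -20): {p=20, q=6, r=-20}
  after event 6 (t=31: INC q by 10): {p=20, q=16, r=-20}
  after event 7 (t=40: INC p by 6): {p=26, q=16, r=-20}
  after event 8 (t=47: INC r by 7): {p=26, q=16, r=-13}
  after event 9 (t=52: INC r by 5): {p=26, q=16, r=-8}

Answer: {p=26, q=16, r=-8}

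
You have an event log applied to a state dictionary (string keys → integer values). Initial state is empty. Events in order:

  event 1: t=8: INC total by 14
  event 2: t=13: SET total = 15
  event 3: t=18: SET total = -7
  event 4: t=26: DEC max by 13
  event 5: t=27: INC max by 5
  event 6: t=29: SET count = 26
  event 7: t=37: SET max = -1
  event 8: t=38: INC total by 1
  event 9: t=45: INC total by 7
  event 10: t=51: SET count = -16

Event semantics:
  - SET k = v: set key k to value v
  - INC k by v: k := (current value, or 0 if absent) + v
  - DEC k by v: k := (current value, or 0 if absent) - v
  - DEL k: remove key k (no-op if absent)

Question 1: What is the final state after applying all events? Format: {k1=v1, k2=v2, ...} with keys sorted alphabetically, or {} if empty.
  after event 1 (t=8: INC total by 14): {total=14}
  after event 2 (t=13: SET total = 15): {total=15}
  after event 3 (t=18: SET total = -7): {total=-7}
  after event 4 (t=26: DEC max by 13): {max=-13, total=-7}
  after event 5 (t=27: INC max by 5): {max=-8, total=-7}
  after event 6 (t=29: SET count = 26): {count=26, max=-8, total=-7}
  after event 7 (t=37: SET max = -1): {count=26, max=-1, total=-7}
  after event 8 (t=38: INC total by 1): {count=26, max=-1, total=-6}
  after event 9 (t=45: INC total by 7): {count=26, max=-1, total=1}
  after event 10 (t=51: SET count = -16): {count=-16, max=-1, total=1}

Answer: {count=-16, max=-1, total=1}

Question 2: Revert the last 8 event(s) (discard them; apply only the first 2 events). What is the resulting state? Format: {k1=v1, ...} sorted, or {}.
Keep first 2 events (discard last 8):
  after event 1 (t=8: INC total by 14): {total=14}
  after event 2 (t=13: SET total = 15): {total=15}

Answer: {total=15}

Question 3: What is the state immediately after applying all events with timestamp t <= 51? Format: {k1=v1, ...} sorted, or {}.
Answer: {count=-16, max=-1, total=1}

Derivation:
Apply events with t <= 51 (10 events):
  after event 1 (t=8: INC total by 14): {total=14}
  after event 2 (t=13: SET total = 15): {total=15}
  after event 3 (t=18: SET total = -7): {total=-7}
  after event 4 (t=26: DEC max by 13): {max=-13, total=-7}
  after event 5 (t=27: INC max by 5): {max=-8, total=-7}
  after event 6 (t=29: SET count = 26): {count=26, max=-8, total=-7}
  after event 7 (t=37: SET max = -1): {count=26, max=-1, total=-7}
  after event 8 (t=38: INC total by 1): {count=26, max=-1, total=-6}
  after event 9 (t=45: INC total by 7): {count=26, max=-1, total=1}
  after event 10 (t=51: SET count = -16): {count=-16, max=-1, total=1}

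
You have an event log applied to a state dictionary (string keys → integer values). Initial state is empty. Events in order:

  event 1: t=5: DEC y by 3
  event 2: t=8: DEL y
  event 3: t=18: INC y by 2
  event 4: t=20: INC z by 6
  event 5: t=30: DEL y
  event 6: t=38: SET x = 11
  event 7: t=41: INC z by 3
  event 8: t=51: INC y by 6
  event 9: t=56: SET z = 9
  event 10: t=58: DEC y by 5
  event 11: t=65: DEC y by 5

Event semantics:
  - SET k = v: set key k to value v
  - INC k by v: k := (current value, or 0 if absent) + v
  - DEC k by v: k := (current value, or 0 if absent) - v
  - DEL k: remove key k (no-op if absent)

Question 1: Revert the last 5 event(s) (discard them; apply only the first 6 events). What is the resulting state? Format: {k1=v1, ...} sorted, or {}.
Keep first 6 events (discard last 5):
  after event 1 (t=5: DEC y by 3): {y=-3}
  after event 2 (t=8: DEL y): {}
  after event 3 (t=18: INC y by 2): {y=2}
  after event 4 (t=20: INC z by 6): {y=2, z=6}
  after event 5 (t=30: DEL y): {z=6}
  after event 6 (t=38: SET x = 11): {x=11, z=6}

Answer: {x=11, z=6}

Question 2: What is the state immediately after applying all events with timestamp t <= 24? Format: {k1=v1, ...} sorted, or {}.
Apply events with t <= 24 (4 events):
  after event 1 (t=5: DEC y by 3): {y=-3}
  after event 2 (t=8: DEL y): {}
  after event 3 (t=18: INC y by 2): {y=2}
  after event 4 (t=20: INC z by 6): {y=2, z=6}

Answer: {y=2, z=6}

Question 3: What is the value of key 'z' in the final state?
Answer: 9

Derivation:
Track key 'z' through all 11 events:
  event 1 (t=5: DEC y by 3): z unchanged
  event 2 (t=8: DEL y): z unchanged
  event 3 (t=18: INC y by 2): z unchanged
  event 4 (t=20: INC z by 6): z (absent) -> 6
  event 5 (t=30: DEL y): z unchanged
  event 6 (t=38: SET x = 11): z unchanged
  event 7 (t=41: INC z by 3): z 6 -> 9
  event 8 (t=51: INC y by 6): z unchanged
  event 9 (t=56: SET z = 9): z 9 -> 9
  event 10 (t=58: DEC y by 5): z unchanged
  event 11 (t=65: DEC y by 5): z unchanged
Final: z = 9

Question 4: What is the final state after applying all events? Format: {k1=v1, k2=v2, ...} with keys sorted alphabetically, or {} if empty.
  after event 1 (t=5: DEC y by 3): {y=-3}
  after event 2 (t=8: DEL y): {}
  after event 3 (t=18: INC y by 2): {y=2}
  after event 4 (t=20: INC z by 6): {y=2, z=6}
  after event 5 (t=30: DEL y): {z=6}
  after event 6 (t=38: SET x = 11): {x=11, z=6}
  after event 7 (t=41: INC z by 3): {x=11, z=9}
  after event 8 (t=51: INC y by 6): {x=11, y=6, z=9}
  after event 9 (t=56: SET z = 9): {x=11, y=6, z=9}
  after event 10 (t=58: DEC y by 5): {x=11, y=1, z=9}
  after event 11 (t=65: DEC y by 5): {x=11, y=-4, z=9}

Answer: {x=11, y=-4, z=9}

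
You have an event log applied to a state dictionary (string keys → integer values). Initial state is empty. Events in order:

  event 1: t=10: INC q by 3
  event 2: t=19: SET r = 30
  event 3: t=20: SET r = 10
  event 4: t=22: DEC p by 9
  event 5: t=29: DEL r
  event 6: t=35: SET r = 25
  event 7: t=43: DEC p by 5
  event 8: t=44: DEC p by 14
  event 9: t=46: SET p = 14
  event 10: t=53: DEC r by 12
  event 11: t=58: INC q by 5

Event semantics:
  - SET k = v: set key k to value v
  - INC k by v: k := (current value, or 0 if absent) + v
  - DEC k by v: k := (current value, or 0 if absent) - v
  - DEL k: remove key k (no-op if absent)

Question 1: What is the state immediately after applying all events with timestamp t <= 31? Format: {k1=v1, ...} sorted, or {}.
Answer: {p=-9, q=3}

Derivation:
Apply events with t <= 31 (5 events):
  after event 1 (t=10: INC q by 3): {q=3}
  after event 2 (t=19: SET r = 30): {q=3, r=30}
  after event 3 (t=20: SET r = 10): {q=3, r=10}
  after event 4 (t=22: DEC p by 9): {p=-9, q=3, r=10}
  after event 5 (t=29: DEL r): {p=-9, q=3}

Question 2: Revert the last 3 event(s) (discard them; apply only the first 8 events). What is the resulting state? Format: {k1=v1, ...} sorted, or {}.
Answer: {p=-28, q=3, r=25}

Derivation:
Keep first 8 events (discard last 3):
  after event 1 (t=10: INC q by 3): {q=3}
  after event 2 (t=19: SET r = 30): {q=3, r=30}
  after event 3 (t=20: SET r = 10): {q=3, r=10}
  after event 4 (t=22: DEC p by 9): {p=-9, q=3, r=10}
  after event 5 (t=29: DEL r): {p=-9, q=3}
  after event 6 (t=35: SET r = 25): {p=-9, q=3, r=25}
  after event 7 (t=43: DEC p by 5): {p=-14, q=3, r=25}
  after event 8 (t=44: DEC p by 14): {p=-28, q=3, r=25}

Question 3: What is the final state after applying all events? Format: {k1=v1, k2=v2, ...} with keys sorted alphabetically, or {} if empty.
Answer: {p=14, q=8, r=13}

Derivation:
  after event 1 (t=10: INC q by 3): {q=3}
  after event 2 (t=19: SET r = 30): {q=3, r=30}
  after event 3 (t=20: SET r = 10): {q=3, r=10}
  after event 4 (t=22: DEC p by 9): {p=-9, q=3, r=10}
  after event 5 (t=29: DEL r): {p=-9, q=3}
  after event 6 (t=35: SET r = 25): {p=-9, q=3, r=25}
  after event 7 (t=43: DEC p by 5): {p=-14, q=3, r=25}
  after event 8 (t=44: DEC p by 14): {p=-28, q=3, r=25}
  after event 9 (t=46: SET p = 14): {p=14, q=3, r=25}
  after event 10 (t=53: DEC r by 12): {p=14, q=3, r=13}
  after event 11 (t=58: INC q by 5): {p=14, q=8, r=13}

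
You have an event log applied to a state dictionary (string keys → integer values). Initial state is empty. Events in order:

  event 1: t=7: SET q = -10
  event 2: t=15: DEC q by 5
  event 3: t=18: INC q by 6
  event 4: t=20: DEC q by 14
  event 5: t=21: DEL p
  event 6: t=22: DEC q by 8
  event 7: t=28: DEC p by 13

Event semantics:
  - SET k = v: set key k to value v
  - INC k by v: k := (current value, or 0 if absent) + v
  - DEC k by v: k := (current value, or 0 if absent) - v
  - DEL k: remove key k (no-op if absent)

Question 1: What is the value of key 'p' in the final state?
Track key 'p' through all 7 events:
  event 1 (t=7: SET q = -10): p unchanged
  event 2 (t=15: DEC q by 5): p unchanged
  event 3 (t=18: INC q by 6): p unchanged
  event 4 (t=20: DEC q by 14): p unchanged
  event 5 (t=21: DEL p): p (absent) -> (absent)
  event 6 (t=22: DEC q by 8): p unchanged
  event 7 (t=28: DEC p by 13): p (absent) -> -13
Final: p = -13

Answer: -13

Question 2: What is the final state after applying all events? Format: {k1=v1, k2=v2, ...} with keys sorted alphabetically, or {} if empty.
Answer: {p=-13, q=-31}

Derivation:
  after event 1 (t=7: SET q = -10): {q=-10}
  after event 2 (t=15: DEC q by 5): {q=-15}
  after event 3 (t=18: INC q by 6): {q=-9}
  after event 4 (t=20: DEC q by 14): {q=-23}
  after event 5 (t=21: DEL p): {q=-23}
  after event 6 (t=22: DEC q by 8): {q=-31}
  after event 7 (t=28: DEC p by 13): {p=-13, q=-31}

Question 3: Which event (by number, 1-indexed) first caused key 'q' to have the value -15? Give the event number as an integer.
Answer: 2

Derivation:
Looking for first event where q becomes -15:
  event 1: q = -10
  event 2: q -10 -> -15  <-- first match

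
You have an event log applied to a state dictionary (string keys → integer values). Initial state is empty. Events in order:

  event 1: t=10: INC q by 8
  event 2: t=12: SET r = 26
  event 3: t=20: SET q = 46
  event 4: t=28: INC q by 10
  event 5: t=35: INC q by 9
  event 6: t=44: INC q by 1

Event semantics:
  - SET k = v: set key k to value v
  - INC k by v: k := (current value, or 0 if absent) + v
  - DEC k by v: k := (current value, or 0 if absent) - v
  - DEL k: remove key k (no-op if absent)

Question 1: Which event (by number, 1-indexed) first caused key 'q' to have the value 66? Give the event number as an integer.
Answer: 6

Derivation:
Looking for first event where q becomes 66:
  event 1: q = 8
  event 2: q = 8
  event 3: q = 46
  event 4: q = 56
  event 5: q = 65
  event 6: q 65 -> 66  <-- first match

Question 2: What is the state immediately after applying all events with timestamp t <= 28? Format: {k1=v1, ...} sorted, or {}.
Apply events with t <= 28 (4 events):
  after event 1 (t=10: INC q by 8): {q=8}
  after event 2 (t=12: SET r = 26): {q=8, r=26}
  after event 3 (t=20: SET q = 46): {q=46, r=26}
  after event 4 (t=28: INC q by 10): {q=56, r=26}

Answer: {q=56, r=26}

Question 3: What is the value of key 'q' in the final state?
Answer: 66

Derivation:
Track key 'q' through all 6 events:
  event 1 (t=10: INC q by 8): q (absent) -> 8
  event 2 (t=12: SET r = 26): q unchanged
  event 3 (t=20: SET q = 46): q 8 -> 46
  event 4 (t=28: INC q by 10): q 46 -> 56
  event 5 (t=35: INC q by 9): q 56 -> 65
  event 6 (t=44: INC q by 1): q 65 -> 66
Final: q = 66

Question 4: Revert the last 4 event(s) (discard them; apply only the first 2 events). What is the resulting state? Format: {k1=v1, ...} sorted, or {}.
Answer: {q=8, r=26}

Derivation:
Keep first 2 events (discard last 4):
  after event 1 (t=10: INC q by 8): {q=8}
  after event 2 (t=12: SET r = 26): {q=8, r=26}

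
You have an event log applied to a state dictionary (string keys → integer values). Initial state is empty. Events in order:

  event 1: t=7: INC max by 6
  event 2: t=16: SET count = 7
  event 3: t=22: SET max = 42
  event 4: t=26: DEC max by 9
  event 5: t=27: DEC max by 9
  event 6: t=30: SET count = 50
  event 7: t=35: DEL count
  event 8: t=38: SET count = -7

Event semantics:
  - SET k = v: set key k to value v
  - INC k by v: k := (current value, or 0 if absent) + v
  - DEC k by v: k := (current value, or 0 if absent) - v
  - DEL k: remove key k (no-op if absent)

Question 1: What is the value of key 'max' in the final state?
Track key 'max' through all 8 events:
  event 1 (t=7: INC max by 6): max (absent) -> 6
  event 2 (t=16: SET count = 7): max unchanged
  event 3 (t=22: SET max = 42): max 6 -> 42
  event 4 (t=26: DEC max by 9): max 42 -> 33
  event 5 (t=27: DEC max by 9): max 33 -> 24
  event 6 (t=30: SET count = 50): max unchanged
  event 7 (t=35: DEL count): max unchanged
  event 8 (t=38: SET count = -7): max unchanged
Final: max = 24

Answer: 24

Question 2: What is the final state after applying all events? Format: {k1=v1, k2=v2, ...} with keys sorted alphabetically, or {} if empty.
Answer: {count=-7, max=24}

Derivation:
  after event 1 (t=7: INC max by 6): {max=6}
  after event 2 (t=16: SET count = 7): {count=7, max=6}
  after event 3 (t=22: SET max = 42): {count=7, max=42}
  after event 4 (t=26: DEC max by 9): {count=7, max=33}
  after event 5 (t=27: DEC max by 9): {count=7, max=24}
  after event 6 (t=30: SET count = 50): {count=50, max=24}
  after event 7 (t=35: DEL count): {max=24}
  after event 8 (t=38: SET count = -7): {count=-7, max=24}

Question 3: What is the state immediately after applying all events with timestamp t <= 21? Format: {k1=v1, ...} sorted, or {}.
Answer: {count=7, max=6}

Derivation:
Apply events with t <= 21 (2 events):
  after event 1 (t=7: INC max by 6): {max=6}
  after event 2 (t=16: SET count = 7): {count=7, max=6}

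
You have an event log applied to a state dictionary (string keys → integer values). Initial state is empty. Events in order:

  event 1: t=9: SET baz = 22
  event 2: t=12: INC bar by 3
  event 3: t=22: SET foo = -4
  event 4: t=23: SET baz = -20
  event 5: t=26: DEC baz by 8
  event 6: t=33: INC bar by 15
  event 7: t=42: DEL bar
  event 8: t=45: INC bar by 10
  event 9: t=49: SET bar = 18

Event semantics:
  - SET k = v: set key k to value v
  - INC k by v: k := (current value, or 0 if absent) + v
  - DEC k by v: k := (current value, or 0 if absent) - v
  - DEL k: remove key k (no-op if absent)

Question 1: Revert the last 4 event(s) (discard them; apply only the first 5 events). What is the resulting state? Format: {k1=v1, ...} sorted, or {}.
Keep first 5 events (discard last 4):
  after event 1 (t=9: SET baz = 22): {baz=22}
  after event 2 (t=12: INC bar by 3): {bar=3, baz=22}
  after event 3 (t=22: SET foo = -4): {bar=3, baz=22, foo=-4}
  after event 4 (t=23: SET baz = -20): {bar=3, baz=-20, foo=-4}
  after event 5 (t=26: DEC baz by 8): {bar=3, baz=-28, foo=-4}

Answer: {bar=3, baz=-28, foo=-4}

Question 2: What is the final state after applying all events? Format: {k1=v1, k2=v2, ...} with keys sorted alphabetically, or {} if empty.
  after event 1 (t=9: SET baz = 22): {baz=22}
  after event 2 (t=12: INC bar by 3): {bar=3, baz=22}
  after event 3 (t=22: SET foo = -4): {bar=3, baz=22, foo=-4}
  after event 4 (t=23: SET baz = -20): {bar=3, baz=-20, foo=-4}
  after event 5 (t=26: DEC baz by 8): {bar=3, baz=-28, foo=-4}
  after event 6 (t=33: INC bar by 15): {bar=18, baz=-28, foo=-4}
  after event 7 (t=42: DEL bar): {baz=-28, foo=-4}
  after event 8 (t=45: INC bar by 10): {bar=10, baz=-28, foo=-4}
  after event 9 (t=49: SET bar = 18): {bar=18, baz=-28, foo=-4}

Answer: {bar=18, baz=-28, foo=-4}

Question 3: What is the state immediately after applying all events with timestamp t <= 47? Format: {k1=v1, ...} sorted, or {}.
Answer: {bar=10, baz=-28, foo=-4}

Derivation:
Apply events with t <= 47 (8 events):
  after event 1 (t=9: SET baz = 22): {baz=22}
  after event 2 (t=12: INC bar by 3): {bar=3, baz=22}
  after event 3 (t=22: SET foo = -4): {bar=3, baz=22, foo=-4}
  after event 4 (t=23: SET baz = -20): {bar=3, baz=-20, foo=-4}
  after event 5 (t=26: DEC baz by 8): {bar=3, baz=-28, foo=-4}
  after event 6 (t=33: INC bar by 15): {bar=18, baz=-28, foo=-4}
  after event 7 (t=42: DEL bar): {baz=-28, foo=-4}
  after event 8 (t=45: INC bar by 10): {bar=10, baz=-28, foo=-4}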